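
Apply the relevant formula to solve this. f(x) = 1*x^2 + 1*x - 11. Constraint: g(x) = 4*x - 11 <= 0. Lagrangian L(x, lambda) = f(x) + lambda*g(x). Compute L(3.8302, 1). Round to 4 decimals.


Step 1: Evaluate f(x).
f(3.8302) = 1*3.8302^2 + 1*3.8302 - 11 = 7.5006
Step 2: Evaluate g(x).
g(3.8302) = 4*3.8302 - 11 = 4.3208
Step 3: Compute Lagrangian.
L = 7.5006 + 1*4.3208 = 11.8214


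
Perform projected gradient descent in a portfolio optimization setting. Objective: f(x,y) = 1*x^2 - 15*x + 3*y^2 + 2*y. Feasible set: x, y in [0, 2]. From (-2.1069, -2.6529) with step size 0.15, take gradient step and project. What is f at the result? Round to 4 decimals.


Step 1: Compute gradient at (-2.1069, -2.6529).
grad_x = 2*1*-2.1069 - 15 = -19.2138
grad_y = 2*3*-2.6529 + 2 = -13.9174
Step 2: Gradient step.
x_raw = -2.1069 - 0.15*-19.2138 = 0.7752
y_raw = -2.6529 - 0.15*-13.9174 = -0.5653
Step 3: Project onto [0, 2].
x_proj = clip(0.7752) = 0.7752
y_proj = clip(-0.5653) = 0.0
Step 4: Evaluate f.
f(0.7752, 0.0) = -11.0267


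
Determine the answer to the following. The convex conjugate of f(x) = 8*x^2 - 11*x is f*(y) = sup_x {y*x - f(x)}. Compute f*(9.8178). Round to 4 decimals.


f*(y) = sup_x {y*x - a*x^2 - b*x} = sup_x {(y-b)*x - a*x^2}
FOC: (y - b) - 2a*x = 0 => x* = (y - b)/(2a)
x* = (9.8178 + 11)/(2*8) = 1.3011
f*(9.8178) = (y-b)^2/(4a) = (9.8178 + 11)^2/(4*8)
= 433.3808/32 = 13.5431


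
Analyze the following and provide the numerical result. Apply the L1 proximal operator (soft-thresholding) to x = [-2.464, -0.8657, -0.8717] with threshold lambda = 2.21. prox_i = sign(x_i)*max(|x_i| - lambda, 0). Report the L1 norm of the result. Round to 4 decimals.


Soft-thresholding with lambda = 2.21:
prox(-2.464) = sign(-2.464)*max(|-2.464| - 2.21, 0) = -0.254
prox(-0.8657) = sign(-0.8657)*max(|-0.8657| - 2.21, 0) = 0.0
prox(-0.8717) = sign(-0.8717)*max(|-0.8717| - 2.21, 0) = 0.0
prox(x) = [-0.254, 0.0, 0.0]
||prox(x)||_1 = 0.254 + 0.0 + 0.0 = 0.254


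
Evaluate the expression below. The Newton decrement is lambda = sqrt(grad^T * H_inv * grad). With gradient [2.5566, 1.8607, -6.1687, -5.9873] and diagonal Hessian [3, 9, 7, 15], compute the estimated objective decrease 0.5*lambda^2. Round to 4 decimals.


Step 1: H is diagonal, so H^(-1) * g = [0.8522, 0.2067, -0.8812, -0.3992].
Step 2: g^T H^(-1) g = sum_i g_i^2 / H_ii
  = (2.5566)^2/3 + (1.8607)^2/9 + (-6.1687)^2/7 + (-5.9873)^2/15
  = 2.1787 + 0.3847 + 5.4361 + 2.3899 = 10.3894
Step 3: Objective decrease = 0.5 * g^T H^(-1) g = 5.1947


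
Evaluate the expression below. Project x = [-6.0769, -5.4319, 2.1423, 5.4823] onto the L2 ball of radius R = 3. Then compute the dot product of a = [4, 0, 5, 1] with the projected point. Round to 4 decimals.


Step 1: Compute ||x|| (intermediates to 6 decimals).
||x|| = sqrt((-6.0769)^2 + (-5.4319)^2 + 2.1423^2 + 5.4823^2) = 10.053821
Step 2: Project.
Since ||x|| > R, scale = R/||x|| = 3/10.053821 = 0.298394, proj(x) = scale * x
proj(x) = [-1.81331, -1.620846, 0.639249, 1.635885]
Step 3: Dot product.
a^T * proj(x) = 4*(-1.81331) + 0*(-1.620846) + 5*0.639249 + 1*1.635885 = -2.4211


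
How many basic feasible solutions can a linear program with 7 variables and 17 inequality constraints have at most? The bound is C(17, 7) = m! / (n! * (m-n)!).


Each vertex corresponds to some choice of n active constraints out of m, so the number of vertices is at most C(m, n) = m! / (n!(m-n)!).
m = 17, n = 7
Numerator: 17 * 16 * 15 * 14 * 13 * 12 * 11
Denominator: 7! = 5040
C(17, 7) = 19448


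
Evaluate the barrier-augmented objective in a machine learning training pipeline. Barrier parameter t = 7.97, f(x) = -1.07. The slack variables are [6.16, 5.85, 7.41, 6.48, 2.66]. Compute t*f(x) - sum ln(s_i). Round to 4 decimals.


Step 1: Compute log-barrier.
ln values: [1.8181, 1.7664, 2.0028, 1.8687, 0.9783]
phi = -(1.8181 + 1.7664 + 2.0028 + 1.8687 + 0.9783) = -8.4344
Step 2: Compute augmented objective.
t*f(x) = 7.97*-1.07 = -8.5279
Total = -8.5279 - 8.4344 = -16.9623


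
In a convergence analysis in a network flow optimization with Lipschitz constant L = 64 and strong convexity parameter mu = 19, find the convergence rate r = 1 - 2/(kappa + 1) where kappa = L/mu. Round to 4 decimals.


Step 1: Compute the condition number.
kappa = L/mu = 64/19 = 3.3684
Step 2: Compute the convergence rate.
r = 1 - 2/(kappa + 1) = 1 - 2*mu/(L + mu) = (L - mu)/(L + mu) = 45/83 = 0.5422


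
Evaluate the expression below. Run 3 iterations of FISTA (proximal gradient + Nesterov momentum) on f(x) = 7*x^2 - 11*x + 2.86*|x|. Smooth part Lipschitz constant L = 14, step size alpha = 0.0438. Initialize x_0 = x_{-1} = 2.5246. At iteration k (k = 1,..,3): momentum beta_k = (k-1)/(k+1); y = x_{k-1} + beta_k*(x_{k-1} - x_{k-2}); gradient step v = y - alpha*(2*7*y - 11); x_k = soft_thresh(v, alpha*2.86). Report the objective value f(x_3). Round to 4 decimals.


FISTA on f(x) = 7*x^2 - 11*x + 2.86*|x|
L = 14, alpha = 0.0438
Iteration 1: beta = 0.0, y = 2.5246 + 0.0*(2.5246 - 2.5246) = 2.5246
  grad(y) = 24.3444, v = y - alpha*grad = 1.4583
  prox(v) = soft_thresh(1.4583, 0.1253) = 1.333
Iteration 2: beta = 0.3333, y = 1.333 + 0.3333*(1.333 - 2.5246) = 0.9359
  grad(y) = 2.1021, v = y - alpha*grad = 0.8438
  prox(v) = soft_thresh(0.8438, 0.1253) = 0.7185
Iteration 3: beta = 0.5, y = 0.7185 + 0.5*(0.7185 - 1.333) = 0.4113
  grad(y) = -5.2423, v = y - alpha*grad = 0.6409
  prox(v) = soft_thresh(0.6409, 0.1253) = 0.5156
f(x_3) = 7*0.5156^2 - 11*0.5156 + 2.86*|0.5156| = -2.3361


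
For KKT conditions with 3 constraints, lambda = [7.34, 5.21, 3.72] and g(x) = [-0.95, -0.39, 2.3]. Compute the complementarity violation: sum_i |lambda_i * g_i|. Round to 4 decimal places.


KKT complementary slackness check:
lambda_1 * g_1 = 7.34 * -0.95 = -6.973
lambda_2 * g_2 = 5.21 * -0.39 = -2.0319
lambda_3 * g_3 = 3.72 * 2.3 = 8.556
Total violation = 6.973 + 2.0319 + 8.556 = 17.5609


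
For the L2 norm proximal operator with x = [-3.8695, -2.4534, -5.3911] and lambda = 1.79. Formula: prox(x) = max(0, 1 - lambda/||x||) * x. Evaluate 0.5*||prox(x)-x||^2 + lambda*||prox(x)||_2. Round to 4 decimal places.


Step 1: Compute ||x||.
||x|| = 7.075
Step 2: Compute scaling factor.
scale = max(0, 1 - 1.79/7.075) = 0.747
Step 3: prox(x) = [-2.8905, -1.8327, -4.0271]
||prox(x)|| = 5.285
Step 4: Proximal objective.
0.5*||prox-x||^2 = 1.6021
lambda*||prox|| = 9.4602
Total = 11.0623


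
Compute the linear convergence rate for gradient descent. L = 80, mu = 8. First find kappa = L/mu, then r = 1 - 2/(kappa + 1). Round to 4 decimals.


Step 1: Compute the condition number.
kappa = L/mu = 80/8 = 10.0
Step 2: Compute the convergence rate.
r = 1 - 2/(kappa + 1) = 1 - 2*mu/(L + mu) = (L - mu)/(L + mu) = 72/88 = 0.8182


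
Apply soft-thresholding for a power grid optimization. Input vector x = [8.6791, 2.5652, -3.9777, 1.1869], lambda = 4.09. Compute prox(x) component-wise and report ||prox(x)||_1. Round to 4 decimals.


Soft-thresholding with lambda = 4.09:
prox(8.6791) = sign(8.6791)*max(|8.6791| - 4.09, 0) = 4.5891
prox(2.5652) = sign(2.5652)*max(|2.5652| - 4.09, 0) = 0.0
prox(-3.9777) = sign(-3.9777)*max(|-3.9777| - 4.09, 0) = 0.0
prox(1.1869) = sign(1.1869)*max(|1.1869| - 4.09, 0) = 0.0
prox(x) = [4.5891, 0.0, 0.0, 0.0]
||prox(x)||_1 = 4.5891 + 0.0 + 0.0 + 0.0 = 4.5891


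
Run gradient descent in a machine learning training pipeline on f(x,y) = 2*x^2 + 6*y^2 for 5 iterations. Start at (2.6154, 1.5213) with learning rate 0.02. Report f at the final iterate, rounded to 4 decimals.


Gradient descent on f(x,y) = 2*x^2 + 6*y^2.
Starting point: (2.6154, 1.5213), alpha = 0.02
Step 1: grad_x = 2*2*2.6154 = 10.4616, grad_y = 2*6*1.5213 = 18.2556
  x_1 = 2.6154 - 0.02*10.4616 = 2.4062
  y_1 = 1.5213 - 0.02*18.2556 = 1.1562
Step 2: grad_x = 2*2*2.4062 = 9.6247, grad_y = 2*6*1.1562 = 13.8743
  x_2 = 2.4062 - 0.02*9.6247 = 2.2137
  y_2 = 1.1562 - 0.02*13.8743 = 0.8787
Step 3: grad_x = 2*2*2.2137 = 8.8547, grad_y = 2*6*0.8787 = 10.5444
  x_3 = 2.2137 - 0.02*8.8547 = 2.0366
  y_3 = 0.8787 - 0.02*10.5444 = 0.6678
Step 4: grad_x = 2*2*2.0366 = 8.1463, grad_y = 2*6*0.6678 = 8.0138
  x_4 = 2.0366 - 0.02*8.1463 = 1.8737
  y_4 = 0.6678 - 0.02*8.0138 = 0.5075
Step 5: grad_x = 2*2*1.8737 = 7.4946, grad_y = 2*6*0.5075 = 6.0905
  x_5 = 1.8737 - 0.02*7.4946 = 1.7238
  y_5 = 0.5075 - 0.02*6.0905 = 0.3857
f(1.7238, 0.3857) = 2*1.7238^2 + 6*0.3857^2 = 6.8354


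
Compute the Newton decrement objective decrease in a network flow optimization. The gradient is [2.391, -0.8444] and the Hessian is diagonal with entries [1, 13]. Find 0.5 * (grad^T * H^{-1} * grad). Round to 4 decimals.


Step 1: H is diagonal, so H^(-1) * g = [2.391, -0.065].
Step 2: g^T H^(-1) g = sum_i g_i^2 / H_ii
  = (2.391)^2/1 + (-0.8444)^2/13
  = 5.7169 + 0.0548 = 5.7717
Step 3: Objective decrease = 0.5 * g^T H^(-1) g = 2.8859


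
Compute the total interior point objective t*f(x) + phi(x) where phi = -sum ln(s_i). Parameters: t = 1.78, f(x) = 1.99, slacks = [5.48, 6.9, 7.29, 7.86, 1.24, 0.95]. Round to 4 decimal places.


Step 1: Compute log-barrier.
ln values: [1.7011, 1.9315, 1.9865, 2.0618, 0.2151, -0.0513]
phi = -(1.7011 + 1.9315 + 1.9865 + 2.0618 + 0.2151 - 0.0513) = -7.8447
Step 2: Compute augmented objective.
t*f(x) = 1.78*1.99 = 3.5422
Total = 3.5422 - 7.8447 = -4.3025


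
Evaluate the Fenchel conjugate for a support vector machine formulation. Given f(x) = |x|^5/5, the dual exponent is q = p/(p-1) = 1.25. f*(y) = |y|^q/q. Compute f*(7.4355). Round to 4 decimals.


The conjugate exponent q satisfies 1/p + 1/q = 1.
p = 5, so q = 5/(5 - 1) = 1.25
|y|^q = 7.4355^1.25 = 12.2783
f*(7.4355) = 12.2783 / 1.25 = 9.8226


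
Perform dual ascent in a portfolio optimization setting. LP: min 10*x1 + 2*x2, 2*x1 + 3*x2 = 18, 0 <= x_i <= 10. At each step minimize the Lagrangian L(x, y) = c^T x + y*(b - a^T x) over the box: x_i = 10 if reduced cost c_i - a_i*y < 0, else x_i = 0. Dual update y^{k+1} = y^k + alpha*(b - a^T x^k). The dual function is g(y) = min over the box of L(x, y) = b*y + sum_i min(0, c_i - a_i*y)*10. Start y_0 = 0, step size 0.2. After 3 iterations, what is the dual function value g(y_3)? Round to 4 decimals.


Dual ascent for LP: min 10*x1 + 2*x2, 2*x1 + 3*x2 = 18, 0 <= x_i <= 10
Step 1: y^k = 0.0, reduced costs: (10.0, 2.0)
  x^k = (0.0, 0.0), subgradient = b - a^T x = 18.0
  y^{k+1} = 0.0 + 0.2*18.0 = 3.6
Step 2: y^k = 3.6, reduced costs: (2.8, -8.8)
  x^k = (0.0, 10.0), subgradient = b - a^T x = -12.0
  y^{k+1} = 3.6 + 0.2*-12.0 = 1.2
Step 3: y^k = 1.2, reduced costs: (7.6, -1.6)
  x^k = (0.0, 10.0), subgradient = b - a^T x = -12.0
  y^{k+1} = 1.2 + 0.2*-12.0 = -1.2
Dual objective at y_3 = -1.2: reduced costs (12.4, 5.6), box minimizer x = (0.0, 0.0)
g(y_3) = b*y + (c1 - a1*y)*x1 + (c2 - a2*y)*x2 = 18*(-1.2) + 12.4*0.0 + 5.6*0.0 = -21.6 + 0.0 + 0.0 = -21.6


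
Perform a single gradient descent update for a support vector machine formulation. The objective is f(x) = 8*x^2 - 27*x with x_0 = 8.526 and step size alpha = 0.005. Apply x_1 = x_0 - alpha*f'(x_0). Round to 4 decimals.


We compute the gradient at x_0 and apply the update.
f'(x) = 16*x - 27
f'(8.526) = 16*8.526 - 27 = 109.416
x_1 = 8.526 - 0.005*109.416 = 7.9789


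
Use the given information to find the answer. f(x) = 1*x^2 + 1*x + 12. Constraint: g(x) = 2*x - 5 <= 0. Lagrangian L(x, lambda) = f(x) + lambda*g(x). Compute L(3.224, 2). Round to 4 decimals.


Step 1: Evaluate f(x).
f(3.224) = 1*3.224^2 + 1*3.224 + 12 = 25.6182
Step 2: Evaluate g(x).
g(3.224) = 2*3.224 - 5 = 1.448
Step 3: Compute Lagrangian.
L = 25.6182 + 2*1.448 = 28.5142


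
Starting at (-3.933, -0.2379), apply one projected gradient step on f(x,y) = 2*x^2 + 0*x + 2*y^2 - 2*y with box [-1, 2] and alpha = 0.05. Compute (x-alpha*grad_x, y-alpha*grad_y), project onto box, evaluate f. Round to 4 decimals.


Step 1: Compute gradient at (-3.933, -0.2379).
grad_x = 2*2*-3.933 + 0 = -15.732
grad_y = 2*2*-0.2379 - 2 = -2.9516
Step 2: Gradient step.
x_raw = -3.933 - 0.05*-15.732 = -3.1464
y_raw = -0.2379 - 0.05*-2.9516 = -0.0903
Step 3: Project onto [-1, 2].
x_proj = clip(-3.1464) = -1.0
y_proj = clip(-0.0903) = -0.0903
Step 4: Evaluate f.
f(-1.0, -0.0903) = 2.197


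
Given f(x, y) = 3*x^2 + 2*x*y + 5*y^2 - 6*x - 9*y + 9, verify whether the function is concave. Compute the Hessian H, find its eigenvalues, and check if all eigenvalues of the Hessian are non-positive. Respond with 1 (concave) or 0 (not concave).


The Hessian of f(x,y) = 3*x^2 + 2*x*y + 5*y^2 - 6*x - 9*y + 9 is:
H = [[6, 2], [2, 10]]
Trace = 6 + 10 = 16
Determinant = 6*10 - (2)^2 = 56
Discriminant = (16)^2 - 4*56 = 32.0
Eigenvalues: lambda_1 = 5.1716, lambda_2 = 10.8284
The function is not concave.

0


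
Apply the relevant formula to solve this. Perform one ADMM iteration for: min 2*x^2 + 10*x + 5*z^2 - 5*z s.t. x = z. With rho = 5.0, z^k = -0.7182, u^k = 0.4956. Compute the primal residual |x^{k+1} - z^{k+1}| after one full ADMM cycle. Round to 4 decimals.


ADMM iteration with rho = 5.0, z^k = -0.7182, u^k = 0.4956
Step 1: x-update.
Minimize 2*x^2 + 10*x + (5.0/2)*(x + 0.7182 + 0.4956)^2
FOC: (2*2 + 5.0)*x = -10 + 5.0*(-0.7182 - 0.4956)
x^{k+1} = -1.7854
Step 2: z-update.
Minimize 5*z^2 - 5*z + (5.0/2)*(-1.7854 - z + 0.4956)^2
FOC: (2*5 + 5.0)*z = 5 + 5.0*(-1.7854 + 0.4956)
z^{k+1} = -0.0966
Step 3: u-update.
u^{k+1} = 0.4956 - 1.7854 + 0.0966 = -1.1932
Step 4: Primal residual = |-1.7854 + 0.0966| = 1.6888


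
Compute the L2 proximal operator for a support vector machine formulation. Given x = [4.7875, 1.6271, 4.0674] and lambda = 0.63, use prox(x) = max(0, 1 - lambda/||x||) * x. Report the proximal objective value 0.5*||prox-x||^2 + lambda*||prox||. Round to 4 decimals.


Step 1: Compute ||x||.
||x|| = 6.4893
Step 2: Compute scaling factor.
scale = max(0, 1 - 0.63/6.4893) = 0.9029
Step 3: prox(x) = [4.3227, 1.4691, 3.6725]
||prox(x)|| = 5.8593
Step 4: Proximal objective.
0.5*||prox-x||^2 = 0.1985
lambda*||prox|| = 3.6914
Total = 3.8898


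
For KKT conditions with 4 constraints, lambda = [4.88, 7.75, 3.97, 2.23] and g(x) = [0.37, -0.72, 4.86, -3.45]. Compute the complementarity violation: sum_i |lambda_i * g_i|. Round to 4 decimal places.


KKT complementary slackness check:
lambda_1 * g_1 = 4.88 * 0.37 = 1.8056
lambda_2 * g_2 = 7.75 * -0.72 = -5.58
lambda_3 * g_3 = 3.97 * 4.86 = 19.2942
lambda_4 * g_4 = 2.23 * -3.45 = -7.6935
Total violation = 1.8056 + 5.58 + 19.2942 + 7.6935 = 34.3733


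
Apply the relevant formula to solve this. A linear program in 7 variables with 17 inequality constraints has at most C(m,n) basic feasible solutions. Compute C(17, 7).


Each vertex corresponds to some choice of n active constraints out of m, so the number of vertices is at most C(m, n) = m! / (n!(m-n)!).
m = 17, n = 7
Numerator: 17 * 16 * 15 * 14 * 13 * 12 * 11
Denominator: 7! = 5040
C(17, 7) = 19448


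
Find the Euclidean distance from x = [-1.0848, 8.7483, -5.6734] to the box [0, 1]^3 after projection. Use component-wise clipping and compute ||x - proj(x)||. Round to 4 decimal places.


Project each component onto [0, 1].
clip(-1.0848) = 0.0, clip(8.7483) = 1.0, clip(-5.6734) = 0.0
Projection = [0.0, 1.0, 0.0]
Squared diffs: [1.1768, 60.0362, 32.1875]
Distance = sqrt(93.4005) = 9.6644


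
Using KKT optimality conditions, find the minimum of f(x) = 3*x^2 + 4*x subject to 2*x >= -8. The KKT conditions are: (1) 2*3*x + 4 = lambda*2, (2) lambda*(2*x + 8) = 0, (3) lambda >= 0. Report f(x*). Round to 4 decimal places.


Step 1: Try lambda = 0 (constraint inactive).
Stationarity: 2*3*x + 4 = 0
x* = -4/(2*3) = -2/3 = -0.6667 (rounded; the exact value -2/3 is used below)
Check constraint: 2*-0.6667 = -1.3334 >= -8 -- satisfied.
Step 2: Compute optimal value.
f(x*) = 3*(-2/3)^2 + 4*(-2/3) = -1.3333


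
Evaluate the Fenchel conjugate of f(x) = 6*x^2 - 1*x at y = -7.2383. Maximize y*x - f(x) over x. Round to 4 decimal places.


f*(y) = sup_x {y*x - a*x^2 - b*x} = sup_x {(y-b)*x - a*x^2}
FOC: (y - b) - 2a*x = 0 => x* = (y - b)/(2a)
x* = (-7.2383 + 1)/(2*6) = -0.5199
f*(-7.2383) = (y-b)^2/(4a) = (-7.2383 + 1)^2/(4*6)
= 38.9164/24 = 1.6215


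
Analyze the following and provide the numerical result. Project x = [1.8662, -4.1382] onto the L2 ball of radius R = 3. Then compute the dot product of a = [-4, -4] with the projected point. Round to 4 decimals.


Step 1: Compute ||x|| (intermediates to 6 decimals).
||x|| = sqrt(1.8662^2 + (-4.1382)^2) = 4.539538
Step 2: Project.
Since ||x|| > R, scale = R/||x|| = 3/4.539538 = 0.66086, proj(x) = scale * x
proj(x) = [1.233297, -2.734771]
Step 3: Dot product.
a^T * proj(x) = -4*1.233297 - 4*(-2.734771) = 6.0059


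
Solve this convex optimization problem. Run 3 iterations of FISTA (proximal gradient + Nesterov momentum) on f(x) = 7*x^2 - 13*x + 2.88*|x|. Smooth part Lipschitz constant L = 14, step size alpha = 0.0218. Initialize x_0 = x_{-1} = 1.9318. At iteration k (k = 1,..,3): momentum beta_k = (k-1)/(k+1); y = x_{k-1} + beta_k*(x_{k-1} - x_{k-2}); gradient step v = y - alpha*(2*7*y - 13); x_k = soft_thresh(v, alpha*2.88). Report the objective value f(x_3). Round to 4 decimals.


FISTA on f(x) = 7*x^2 - 13*x + 2.88*|x|
L = 14, alpha = 0.0218
Iteration 1: beta = 0.0, y = 1.9318 + 0.0*(1.9318 - 1.9318) = 1.9318
  grad(y) = 14.0452, v = y - alpha*grad = 1.6256
  prox(v) = soft_thresh(1.6256, 0.0628) = 1.5628
Iteration 2: beta = 0.3333, y = 1.5628 + 0.3333*(1.5628 - 1.9318) = 1.4398
  grad(y) = 7.1578, v = y - alpha*grad = 1.2838
  prox(v) = soft_thresh(1.2838, 0.0628) = 1.221
Iteration 3: beta = 0.5, y = 1.221 + 0.5*(1.221 - 1.5628) = 1.0501
  grad(y) = 1.7016, v = y - alpha*grad = 1.013
  prox(v) = soft_thresh(1.013, 0.0628) = 0.9502
f(x_3) = 7*0.9502^2 - 13*0.9502 + 2.88*|0.9502| = -3.2958


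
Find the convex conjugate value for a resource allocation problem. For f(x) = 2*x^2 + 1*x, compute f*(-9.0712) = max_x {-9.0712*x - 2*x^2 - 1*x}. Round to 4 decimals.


f*(y) = sup_x {y*x - a*x^2 - b*x} = sup_x {(y-b)*x - a*x^2}
FOC: (y - b) - 2a*x = 0 => x* = (y - b)/(2a)
x* = (-9.0712 - 1)/(2*2) = -2.5178
f*(-9.0712) = (y-b)^2/(4a) = (-9.0712 - 1)^2/(4*2)
= 101.4291/8 = 12.6786


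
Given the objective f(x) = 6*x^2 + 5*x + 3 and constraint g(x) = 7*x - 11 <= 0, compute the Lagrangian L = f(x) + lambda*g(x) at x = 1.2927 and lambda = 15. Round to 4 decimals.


Step 1: Evaluate f(x).
f(1.2927) = 6*1.2927^2 + 5*1.2927 + 3 = 19.4899
Step 2: Evaluate g(x).
g(1.2927) = 7*1.2927 - 11 = -1.9511
Step 3: Compute Lagrangian.
L = 19.4899 + 15*-1.9511 = -9.7766


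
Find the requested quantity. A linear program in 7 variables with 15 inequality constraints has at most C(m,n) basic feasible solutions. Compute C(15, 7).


Each vertex corresponds to some choice of n active constraints out of m, so the number of vertices is at most C(m, n) = m! / (n!(m-n)!).
m = 15, n = 7
Numerator: 15 * 14 * 13 * 12 * 11 * 10 * 9
Denominator: 7! = 5040
C(15, 7) = 6435


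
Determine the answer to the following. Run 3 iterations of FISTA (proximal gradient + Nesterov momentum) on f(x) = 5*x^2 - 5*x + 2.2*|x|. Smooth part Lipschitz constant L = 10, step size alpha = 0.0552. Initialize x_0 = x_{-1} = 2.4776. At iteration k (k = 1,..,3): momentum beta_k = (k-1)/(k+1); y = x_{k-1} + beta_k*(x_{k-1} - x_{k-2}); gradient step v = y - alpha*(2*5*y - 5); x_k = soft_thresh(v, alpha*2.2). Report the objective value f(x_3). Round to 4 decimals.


FISTA on f(x) = 5*x^2 - 5*x + 2.2*|x|
L = 10, alpha = 0.0552
Iteration 1: beta = 0.0, y = 2.4776 + 0.0*(2.4776 - 2.4776) = 2.4776
  grad(y) = 19.776, v = y - alpha*grad = 1.386
  prox(v) = soft_thresh(1.386, 0.1214) = 1.2645
Iteration 2: beta = 0.3333, y = 1.2645 + 0.3333*(1.2645 - 2.4776) = 0.8602
  grad(y) = 3.6017, v = y - alpha*grad = 0.6614
  prox(v) = soft_thresh(0.6614, 0.1214) = 0.5399
Iteration 3: beta = 0.5, y = 0.5399 + 0.5*(0.5399 - 1.2645) = 0.1776
  grad(y) = -3.2239, v = y - alpha*grad = 0.3556
  prox(v) = soft_thresh(0.3556, 0.1214) = 0.2341
f(x_3) = 5*0.2341^2 - 5*0.2341 + 2.2*|0.2341| = -0.3815


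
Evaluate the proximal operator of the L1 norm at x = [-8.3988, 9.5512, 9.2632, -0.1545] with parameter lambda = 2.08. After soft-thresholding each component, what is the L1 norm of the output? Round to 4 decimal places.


Soft-thresholding with lambda = 2.08:
prox(-8.3988) = sign(-8.3988)*max(|-8.3988| - 2.08, 0) = -6.3188
prox(9.5512) = sign(9.5512)*max(|9.5512| - 2.08, 0) = 7.4712
prox(9.2632) = sign(9.2632)*max(|9.2632| - 2.08, 0) = 7.1832
prox(-0.1545) = sign(-0.1545)*max(|-0.1545| - 2.08, 0) = 0.0
prox(x) = [-6.3188, 7.4712, 7.1832, 0.0]
||prox(x)||_1 = 6.3188 + 7.4712 + 7.1832 + 0.0 = 20.9732


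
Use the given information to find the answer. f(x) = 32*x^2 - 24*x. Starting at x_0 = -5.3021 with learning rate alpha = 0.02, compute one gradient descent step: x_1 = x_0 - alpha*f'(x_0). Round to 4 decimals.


We compute the gradient at x_0 and apply the update.
f'(x) = 64*x - 24
f'(-5.3021) = 64*-5.3021 - 24 = -363.3344
x_1 = -5.3021 - 0.02*-363.3344 = 1.9646


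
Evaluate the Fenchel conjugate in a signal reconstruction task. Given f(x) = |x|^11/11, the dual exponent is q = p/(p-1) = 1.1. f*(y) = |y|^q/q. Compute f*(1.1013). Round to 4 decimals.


The conjugate exponent q satisfies 1/p + 1/q = 1.
p = 11, so q = 11/(11 - 1) = 1.1
|y|^q = 1.1013^1.1 = 1.112
f*(1.1013) = 1.112 / 1.1 = 1.0109


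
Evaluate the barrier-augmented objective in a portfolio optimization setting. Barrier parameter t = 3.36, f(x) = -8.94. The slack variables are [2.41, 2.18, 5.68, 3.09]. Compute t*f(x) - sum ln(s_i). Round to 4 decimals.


Step 1: Compute log-barrier.
ln values: [0.8796, 0.7793, 1.737, 1.1282]
phi = -(0.8796 + 0.7793 + 1.737 + 1.1282) = -4.5241
Step 2: Compute augmented objective.
t*f(x) = 3.36*-8.94 = -30.0384
Total = -30.0384 - 4.5241 = -34.5625


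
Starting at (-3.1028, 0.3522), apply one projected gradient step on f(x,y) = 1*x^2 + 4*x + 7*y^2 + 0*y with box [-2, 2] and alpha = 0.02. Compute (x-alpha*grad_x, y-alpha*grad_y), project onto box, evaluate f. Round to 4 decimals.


Step 1: Compute gradient at (-3.1028, 0.3522).
grad_x = 2*1*-3.1028 + 4 = -2.2056
grad_y = 2*7*0.3522 + 0 = 4.9308
Step 2: Gradient step.
x_raw = -3.1028 - 0.02*-2.2056 = -3.0587
y_raw = 0.3522 - 0.02*4.9308 = 0.2536
Step 3: Project onto [-2, 2].
x_proj = clip(-3.0587) = -2.0
y_proj = clip(0.2536) = 0.2536
Step 4: Evaluate f.
f(-2.0, 0.2536) = -3.5499


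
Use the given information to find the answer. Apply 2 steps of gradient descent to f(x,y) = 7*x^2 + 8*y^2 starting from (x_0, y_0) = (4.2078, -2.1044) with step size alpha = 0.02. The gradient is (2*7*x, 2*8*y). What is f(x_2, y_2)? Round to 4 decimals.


Gradient descent on f(x,y) = 7*x^2 + 8*y^2.
Starting point: (4.2078, -2.1044), alpha = 0.02
Step 1: grad_x = 2*7*4.2078 = 58.9092, grad_y = 2*8*-2.1044 = -33.6704
  x_1 = 4.2078 - 0.02*58.9092 = 3.0296
  y_1 = -2.1044 - 0.02*-33.6704 = -1.431
Step 2: grad_x = 2*7*3.0296 = 42.4146, grad_y = 2*8*-1.431 = -22.8959
  x_2 = 3.0296 - 0.02*42.4146 = 2.1813
  y_2 = -1.431 - 0.02*-22.8959 = -0.9731
f(2.1813, -0.9731) = 7*2.1813^2 + 8*(-0.9731)^2 = 40.8822


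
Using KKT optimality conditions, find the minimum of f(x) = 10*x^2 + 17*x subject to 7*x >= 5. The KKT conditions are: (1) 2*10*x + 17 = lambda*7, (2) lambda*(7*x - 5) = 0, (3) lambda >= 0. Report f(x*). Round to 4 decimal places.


Step 1: Try lambda = 0 (constraint inactive).
x_unc = -17/(2*10) = -0.85
Check: 7*-0.85 = -5.95 < 5 -- violated!
Step 2: Constraint must be active: 7*x = 5
x* = 5/7 = 0.7143 (rounded; the exact value 5/7 is used below)
lambda = (2*10*(5/7) + 17)/7 = 4.4694
Step 3: Compute optimal value.
f(x*) = 10*(5/7)^2 + 17*(5/7) = 17.2449


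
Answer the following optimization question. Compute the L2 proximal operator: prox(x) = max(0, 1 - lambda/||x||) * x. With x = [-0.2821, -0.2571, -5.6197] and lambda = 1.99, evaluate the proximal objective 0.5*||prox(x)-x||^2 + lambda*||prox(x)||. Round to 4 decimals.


Step 1: Compute ||x||.
||x|| = 5.6326
Step 2: Compute scaling factor.
scale = max(0, 1 - 1.99/5.6326) = 0.6467
Step 3: prox(x) = [-0.1824, -0.1663, -3.6343]
||prox(x)|| = 3.6426
Step 4: Proximal objective.
0.5*||prox-x||^2 = 1.9801
lambda*||prox|| = 7.2488
Total = 9.2289


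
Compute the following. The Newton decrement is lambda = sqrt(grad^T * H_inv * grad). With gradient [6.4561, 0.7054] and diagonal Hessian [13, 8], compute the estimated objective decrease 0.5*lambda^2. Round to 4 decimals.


Step 1: H is diagonal, so H^(-1) * g = [0.4966, 0.0882].
Step 2: g^T H^(-1) g = sum_i g_i^2 / H_ii
  = (6.4561)^2/13 + (0.7054)^2/8
  = 3.2062 + 0.0622 = 3.2684
Step 3: Objective decrease = 0.5 * g^T H^(-1) g = 1.6342


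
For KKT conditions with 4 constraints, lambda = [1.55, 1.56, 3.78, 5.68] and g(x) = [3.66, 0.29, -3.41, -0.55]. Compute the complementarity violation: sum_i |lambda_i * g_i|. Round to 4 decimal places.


KKT complementary slackness check:
lambda_1 * g_1 = 1.55 * 3.66 = 5.673
lambda_2 * g_2 = 1.56 * 0.29 = 0.4524
lambda_3 * g_3 = 3.78 * -3.41 = -12.8898
lambda_4 * g_4 = 5.68 * -0.55 = -3.124
Total violation = 5.673 + 0.4524 + 12.8898 + 3.124 = 22.1392


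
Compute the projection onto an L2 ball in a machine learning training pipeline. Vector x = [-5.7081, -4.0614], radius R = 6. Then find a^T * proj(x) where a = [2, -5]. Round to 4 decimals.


Step 1: Compute ||x|| (intermediates to 6 decimals).
||x|| = sqrt((-5.7081)^2 + (-4.0614)^2) = 7.005525
Step 2: Project.
Since ||x|| > R, scale = R/||x|| = 6/7.005525 = 0.856467, proj(x) = scale * x
proj(x) = [-4.888799, -3.478455]
Step 3: Dot product.
a^T * proj(x) = 2*(-4.888799) - 5*(-3.478455) = 7.6147


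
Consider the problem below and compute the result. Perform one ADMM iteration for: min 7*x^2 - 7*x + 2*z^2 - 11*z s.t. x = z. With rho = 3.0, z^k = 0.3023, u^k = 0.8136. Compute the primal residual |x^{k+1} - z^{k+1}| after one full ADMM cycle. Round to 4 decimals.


ADMM iteration with rho = 3.0, z^k = 0.3023, u^k = 0.8136
Step 1: x-update.
Minimize 7*x^2 - 7*x + (3.0/2)*(x - 0.3023 + 0.8136)^2
FOC: (2*7 + 3.0)*x = 7 + 3.0*(0.3023 - 0.8136)
x^{k+1} = 0.3215
Step 2: z-update.
Minimize 2*z^2 - 11*z + (3.0/2)*(0.3215 - z + 0.8136)^2
FOC: (2*2 + 3.0)*z = 11 + 3.0*(0.3215 + 0.8136)
z^{k+1} = 2.0579
Step 3: u-update.
u^{k+1} = 0.8136 + 0.3215 - 2.0579 = -0.9228
Step 4: Primal residual = |0.3215 - 2.0579| = 1.7364


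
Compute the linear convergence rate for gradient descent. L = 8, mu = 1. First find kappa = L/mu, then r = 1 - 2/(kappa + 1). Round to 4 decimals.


Step 1: Compute the condition number.
kappa = L/mu = 8/1 = 8.0
Step 2: Compute the convergence rate.
r = 1 - 2/(kappa + 1) = 1 - 2*mu/(L + mu) = (L - mu)/(L + mu) = 7/9 = 0.7778


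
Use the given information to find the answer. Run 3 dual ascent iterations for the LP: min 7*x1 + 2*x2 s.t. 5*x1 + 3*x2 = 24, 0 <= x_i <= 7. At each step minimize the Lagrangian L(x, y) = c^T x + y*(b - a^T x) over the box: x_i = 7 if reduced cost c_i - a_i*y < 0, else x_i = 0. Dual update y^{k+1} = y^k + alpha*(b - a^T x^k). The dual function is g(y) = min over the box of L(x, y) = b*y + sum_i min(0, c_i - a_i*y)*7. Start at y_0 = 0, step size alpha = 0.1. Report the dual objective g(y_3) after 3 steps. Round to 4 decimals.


Dual ascent for LP: min 7*x1 + 2*x2, 5*x1 + 3*x2 = 24, 0 <= x_i <= 7
Step 1: y^k = 0.0, reduced costs: (7.0, 2.0)
  x^k = (0.0, 0.0), subgradient = b - a^T x = 24.0
  y^{k+1} = 0.0 + 0.1*24.0 = 2.4
Step 2: y^k = 2.4, reduced costs: (-5.0, -5.2)
  x^k = (7.0, 7.0), subgradient = b - a^T x = -32.0
  y^{k+1} = 2.4 + 0.1*-32.0 = -0.8
Step 3: y^k = -0.8, reduced costs: (11.0, 4.4)
  x^k = (0.0, 0.0), subgradient = b - a^T x = 24.0
  y^{k+1} = -0.8 + 0.1*24.0 = 1.6
Dual objective at y_3 = 1.6: reduced costs (-1.0, -2.8), box minimizer x = (7.0, 7.0)
g(y_3) = b*y + (c1 - a1*y)*x1 + (c2 - a2*y)*x2 = 24*1.6 + (-1.0)*7.0 + (-2.8)*7.0 = 38.4 - 7.0 - 19.6 = 11.8


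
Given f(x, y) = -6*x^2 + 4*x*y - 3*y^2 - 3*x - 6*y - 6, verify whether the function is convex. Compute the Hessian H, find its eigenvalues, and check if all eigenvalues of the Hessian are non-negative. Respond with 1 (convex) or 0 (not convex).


The Hessian of f(x,y) = -6*x^2 + 4*x*y - 3*y^2 - 3*x - 6*y - 6 is:
H = [[-12, 4], [4, -6]]
Trace = -12 - 6 = -18
Determinant = -12*-6 - (4)^2 = 56
Discriminant = (-18)^2 - 4*56 = 100.0
Eigenvalues: lambda_1 = -14.0, lambda_2 = -4.0
The function is not convex.

0


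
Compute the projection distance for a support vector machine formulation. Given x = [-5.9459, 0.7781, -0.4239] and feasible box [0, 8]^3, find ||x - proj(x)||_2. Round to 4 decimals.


Project each component onto [0, 8].
clip(-5.9459) = 0.0, clip(0.7781) = 0.7781, clip(-0.4239) = 0.0
Projection = [0.0, 0.7781, 0.0]
Squared diffs: [35.3537, 0.0, 0.1797]
Distance = sqrt(35.5334) = 5.961


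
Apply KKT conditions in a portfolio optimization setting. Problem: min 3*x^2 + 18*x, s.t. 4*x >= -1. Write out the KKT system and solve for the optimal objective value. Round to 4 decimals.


Step 1: Try lambda = 0 (constraint inactive).
x_unc = -18/(2*3) = -3.0
Check: 4*-3.0 = -12.0 < -1 -- violated!
Step 2: Constraint must be active: 4*x = -1
x* = -1/4 = -0.25
lambda = (2*3*(-0.25) + 18)/4 = 4.125
Step 3: Compute optimal value.
f(x*) = 3*(-0.25)^2 + 18*(-0.25) = -4.3125


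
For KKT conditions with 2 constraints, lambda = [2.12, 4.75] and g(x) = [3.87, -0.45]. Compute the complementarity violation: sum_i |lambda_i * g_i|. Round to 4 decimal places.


KKT complementary slackness check:
lambda_1 * g_1 = 2.12 * 3.87 = 8.2044
lambda_2 * g_2 = 4.75 * -0.45 = -2.1375
Total violation = 8.2044 + 2.1375 = 10.3419


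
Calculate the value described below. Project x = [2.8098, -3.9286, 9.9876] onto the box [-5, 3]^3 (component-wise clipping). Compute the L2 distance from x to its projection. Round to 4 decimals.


Project each component onto [-5, 3].
clip(2.8098) = 2.8098, clip(-3.9286) = -3.9286, clip(9.9876) = 3.0
Projection = [2.8098, -3.9286, 3.0]
Squared diffs: [0.0, 0.0, 48.8266]
Distance = sqrt(48.8266) = 6.9876


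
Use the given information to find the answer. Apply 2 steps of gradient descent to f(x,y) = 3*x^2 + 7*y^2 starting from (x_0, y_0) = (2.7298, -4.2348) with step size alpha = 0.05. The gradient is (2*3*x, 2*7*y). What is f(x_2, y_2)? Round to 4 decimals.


Gradient descent on f(x,y) = 3*x^2 + 7*y^2.
Starting point: (2.7298, -4.2348), alpha = 0.05
Step 1: grad_x = 2*3*2.7298 = 16.3788, grad_y = 2*7*-4.2348 = -59.2872
  x_1 = 2.7298 - 0.05*16.3788 = 1.9109
  y_1 = -4.2348 - 0.05*-59.2872 = -1.2704
Step 2: grad_x = 2*3*1.9109 = 11.4652, grad_y = 2*7*-1.2704 = -17.7862
  x_2 = 1.9109 - 0.05*11.4652 = 1.3376
  y_2 = -1.2704 - 0.05*-17.7862 = -0.3811
f(1.3376, -0.3811) = 3*1.3376^2 + 7*(-0.3811)^2 = 6.3844


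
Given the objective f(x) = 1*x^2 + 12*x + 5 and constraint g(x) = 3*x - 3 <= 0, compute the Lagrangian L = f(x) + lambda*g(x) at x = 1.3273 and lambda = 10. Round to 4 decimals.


Step 1: Evaluate f(x).
f(1.3273) = 1*1.3273^2 + 12*1.3273 + 5 = 22.6893
Step 2: Evaluate g(x).
g(1.3273) = 3*1.3273 - 3 = 0.9819
Step 3: Compute Lagrangian.
L = 22.6893 + 10*0.9819 = 32.5083


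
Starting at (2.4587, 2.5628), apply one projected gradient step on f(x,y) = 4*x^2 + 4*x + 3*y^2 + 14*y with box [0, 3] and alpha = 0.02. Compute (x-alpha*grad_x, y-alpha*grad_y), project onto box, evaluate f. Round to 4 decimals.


Step 1: Compute gradient at (2.4587, 2.5628).
grad_x = 2*4*2.4587 + 4 = 23.6696
grad_y = 2*3*2.5628 + 14 = 29.3768
Step 2: Gradient step.
x_raw = 2.4587 - 0.02*23.6696 = 1.9853
y_raw = 2.5628 - 0.02*29.3768 = 1.9753
Step 3: Project onto [0, 3].
x_proj = clip(1.9853) = 1.9853
y_proj = clip(1.9753) = 1.9753
Step 4: Evaluate f.
f(1.9853, 1.9753) = 63.0657


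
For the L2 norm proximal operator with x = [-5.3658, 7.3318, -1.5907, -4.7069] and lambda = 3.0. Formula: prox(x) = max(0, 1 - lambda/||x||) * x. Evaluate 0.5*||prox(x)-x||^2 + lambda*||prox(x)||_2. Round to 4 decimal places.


Step 1: Compute ||x||.
||x|| = 10.3553
Step 2: Compute scaling factor.
scale = max(0, 1 - 3.0/10.3553) = 0.7103
Step 3: prox(x) = [-3.8113, 5.2077, -1.1299, -3.3433]
||prox(x)|| = 7.3553
Step 4: Proximal objective.
0.5*||prox-x||^2 = 4.5
lambda*||prox|| = 22.0659
Total = 26.5659


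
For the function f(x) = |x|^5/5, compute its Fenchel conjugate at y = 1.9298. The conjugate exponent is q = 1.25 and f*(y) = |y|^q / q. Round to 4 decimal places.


The conjugate exponent q satisfies 1/p + 1/q = 1.
p = 5, so q = 5/(5 - 1) = 1.25
|y|^q = 1.9298^1.25 = 2.2745
f*(1.9298) = 2.2745 / 1.25 = 1.8196


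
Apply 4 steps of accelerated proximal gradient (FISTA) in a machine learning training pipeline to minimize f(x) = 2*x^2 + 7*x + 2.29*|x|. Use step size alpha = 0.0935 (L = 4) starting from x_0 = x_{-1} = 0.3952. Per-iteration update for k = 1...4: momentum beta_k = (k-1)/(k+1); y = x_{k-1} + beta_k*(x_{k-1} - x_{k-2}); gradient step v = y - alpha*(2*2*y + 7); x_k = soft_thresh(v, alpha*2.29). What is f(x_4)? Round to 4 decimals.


FISTA on f(x) = 2*x^2 + 7*x + 2.29*|x|
L = 4, alpha = 0.0935
Iteration 1: beta = 0.0, y = 0.3952 + 0.0*(0.3952 - 0.3952) = 0.3952
  grad(y) = 8.5808, v = y - alpha*grad = -0.4071
  prox(v) = soft_thresh(-0.4071, 0.2141) = -0.193
Iteration 2: beta = 0.3333, y = -0.193 + 0.3333*(-0.193 - 0.3952) = -0.3891
  grad(y) = 5.4438, v = y - alpha*grad = -0.898
  prox(v) = soft_thresh(-0.898, 0.2141) = -0.6839
Iteration 3: beta = 0.5, y = -0.6839 + 0.5*(-0.6839 + 0.193) = -0.9294
  grad(y) = 3.2824, v = y - alpha*grad = -1.2363
  prox(v) = soft_thresh(-1.2363, 0.2141) = -1.0222
Iteration 4: beta = 0.6, y = -1.0222 + 0.6*(-1.0222 + 0.6839) = -1.2251
  grad(y) = 2.0994, v = y - alpha*grad = -1.4214
  prox(v) = soft_thresh(-1.4214, 0.2141) = -1.2073
f(x_4) = 2*(-1.2073)^2 + 7*(-1.2073) + 2.29*|-1.2073| = -2.7712


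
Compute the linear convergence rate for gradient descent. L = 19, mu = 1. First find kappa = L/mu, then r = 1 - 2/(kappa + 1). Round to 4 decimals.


Step 1: Compute the condition number.
kappa = L/mu = 19/1 = 19.0
Step 2: Compute the convergence rate.
r = 1 - 2/(kappa + 1) = 1 - 2*mu/(L + mu) = (L - mu)/(L + mu) = 18/20 = 0.9


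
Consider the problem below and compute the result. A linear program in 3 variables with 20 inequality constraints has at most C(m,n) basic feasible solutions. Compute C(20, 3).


Each vertex corresponds to some choice of n active constraints out of m, so the number of vertices is at most C(m, n) = m! / (n!(m-n)!).
m = 20, n = 3
Numerator: 20 * 19 * 18
Denominator: 3! = 6
C(20, 3) = 1140


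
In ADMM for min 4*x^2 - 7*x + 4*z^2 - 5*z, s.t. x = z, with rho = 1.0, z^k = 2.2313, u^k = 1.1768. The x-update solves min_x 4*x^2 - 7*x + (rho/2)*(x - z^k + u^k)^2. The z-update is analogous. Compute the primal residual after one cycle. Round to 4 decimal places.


ADMM iteration with rho = 1.0, z^k = 2.2313, u^k = 1.1768
Step 1: x-update.
Minimize 4*x^2 - 7*x + (1.0/2)*(x - 2.2313 + 1.1768)^2
FOC: (2*4 + 1.0)*x = 7 + 1.0*(2.2313 - 1.1768)
x^{k+1} = 0.8949
Step 2: z-update.
Minimize 4*z^2 - 5*z + (1.0/2)*(0.8949 - z + 1.1768)^2
FOC: (2*4 + 1.0)*z = 5 + 1.0*(0.8949 + 1.1768)
z^{k+1} = 0.7857
Step 3: u-update.
u^{k+1} = 1.1768 + 0.8949 - 0.7857 = 1.286
Step 4: Primal residual = |0.8949 - 0.7857| = 0.1092


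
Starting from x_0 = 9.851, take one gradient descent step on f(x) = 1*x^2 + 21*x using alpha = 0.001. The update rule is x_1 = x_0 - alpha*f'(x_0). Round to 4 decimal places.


We compute the gradient at x_0 and apply the update.
f'(x) = 2*x + 21
f'(9.851) = 2*9.851 + 21 = 40.702
x_1 = 9.851 - 0.001*40.702 = 9.8103


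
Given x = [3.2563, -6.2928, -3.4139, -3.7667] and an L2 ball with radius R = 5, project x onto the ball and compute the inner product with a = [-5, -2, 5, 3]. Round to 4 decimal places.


Step 1: Compute ||x|| (intermediates to 6 decimals).
||x|| = sqrt(3.2563^2 + (-6.2928)^2 + (-3.4139)^2 + (-3.7667)^2) = 8.720411
Step 2: Project.
Since ||x|| > R, scale = R/||x|| = 5/8.720411 = 0.573367, proj(x) = scale * x
proj(x) = [1.867055, -3.608084, -1.957418, -2.159701]
Step 3: Dot product.
a^T * proj(x) = -5*1.867055 - 2*(-3.608084) + 5*(-1.957418) + 3*(-2.159701) = -18.3853


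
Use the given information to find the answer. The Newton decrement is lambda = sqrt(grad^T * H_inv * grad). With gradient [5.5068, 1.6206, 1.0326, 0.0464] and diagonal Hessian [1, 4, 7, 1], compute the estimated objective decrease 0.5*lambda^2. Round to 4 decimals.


Step 1: H is diagonal, so H^(-1) * g = [5.5068, 0.4052, 0.1475, 0.0464].
Step 2: g^T H^(-1) g = sum_i g_i^2 / H_ii
  = (5.5068)^2/1 + (1.6206)^2/4 + (1.0326)^2/7 + (0.0464)^2/1
  = 30.3248 + 0.6566 + 0.1523 + 0.0022 = 31.1359
Step 3: Objective decrease = 0.5 * g^T H^(-1) g = 15.568


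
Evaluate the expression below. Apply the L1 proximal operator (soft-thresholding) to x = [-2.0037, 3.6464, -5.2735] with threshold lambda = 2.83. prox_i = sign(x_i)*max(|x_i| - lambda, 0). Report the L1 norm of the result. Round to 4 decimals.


Soft-thresholding with lambda = 2.83:
prox(-2.0037) = sign(-2.0037)*max(|-2.0037| - 2.83, 0) = 0.0
prox(3.6464) = sign(3.6464)*max(|3.6464| - 2.83, 0) = 0.8164
prox(-5.2735) = sign(-5.2735)*max(|-5.2735| - 2.83, 0) = -2.4435
prox(x) = [0.0, 0.8164, -2.4435]
||prox(x)||_1 = 0.0 + 0.8164 + 2.4435 = 3.2599


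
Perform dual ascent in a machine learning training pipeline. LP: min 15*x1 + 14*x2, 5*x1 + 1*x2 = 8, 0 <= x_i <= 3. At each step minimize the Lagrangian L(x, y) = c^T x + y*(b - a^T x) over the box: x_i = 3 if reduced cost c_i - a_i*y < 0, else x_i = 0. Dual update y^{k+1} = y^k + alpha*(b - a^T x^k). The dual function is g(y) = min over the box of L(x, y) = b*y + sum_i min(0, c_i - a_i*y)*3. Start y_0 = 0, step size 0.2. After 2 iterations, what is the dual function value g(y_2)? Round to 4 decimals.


Dual ascent for LP: min 15*x1 + 14*x2, 5*x1 + 1*x2 = 8, 0 <= x_i <= 3
Step 1: y^k = 0.0, reduced costs: (15.0, 14.0)
  x^k = (0.0, 0.0), subgradient = b - a^T x = 8.0
  y^{k+1} = 0.0 + 0.2*8.0 = 1.6
Step 2: y^k = 1.6, reduced costs: (7.0, 12.4)
  x^k = (0.0, 0.0), subgradient = b - a^T x = 8.0
  y^{k+1} = 1.6 + 0.2*8.0 = 3.2
Dual objective at y_2 = 3.2: reduced costs (-1.0, 10.8), box minimizer x = (3.0, 0.0)
g(y_2) = b*y + (c1 - a1*y)*x1 + (c2 - a2*y)*x2 = 8*3.2 + (-1.0)*3.0 + 10.8*0.0 = 25.6 - 3.0 + 0.0 = 22.6


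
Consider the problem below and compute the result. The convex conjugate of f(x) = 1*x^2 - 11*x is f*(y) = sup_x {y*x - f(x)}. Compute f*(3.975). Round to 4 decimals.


f*(y) = sup_x {y*x - a*x^2 - b*x} = sup_x {(y-b)*x - a*x^2}
FOC: (y - b) - 2a*x = 0 => x* = (y - b)/(2a)
x* = (3.975 + 11)/(2*1) = 7.4875
f*(3.975) = (y-b)^2/(4a) = (3.975 + 11)^2/(4*1)
= 224.2506/4 = 56.0627


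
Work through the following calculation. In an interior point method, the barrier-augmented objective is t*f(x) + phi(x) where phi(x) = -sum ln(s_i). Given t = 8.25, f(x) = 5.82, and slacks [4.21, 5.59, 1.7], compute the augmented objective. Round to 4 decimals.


Step 1: Compute log-barrier.
ln values: [1.4375, 1.721, 0.5306]
phi = -(1.4375 + 1.721 + 0.5306) = -3.6891
Step 2: Compute augmented objective.
t*f(x) = 8.25*5.82 = 48.015
Total = 48.015 - 3.6891 = 44.3259


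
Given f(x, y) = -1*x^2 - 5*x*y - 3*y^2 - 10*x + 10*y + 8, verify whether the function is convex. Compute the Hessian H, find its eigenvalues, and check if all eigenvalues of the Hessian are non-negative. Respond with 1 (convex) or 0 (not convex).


The Hessian of f(x,y) = -1*x^2 - 5*x*y - 3*y^2 - 10*x + 10*y + 8 is:
H = [[-2, -5], [-5, -6]]
Trace = -2 - 6 = -8
Determinant = -2*-6 - (-5)^2 = -13
Discriminant = (-8)^2 - 4*-13 = 116.0
Eigenvalues: lambda_1 = -9.3852, lambda_2 = 1.3852
The function is not convex.

0


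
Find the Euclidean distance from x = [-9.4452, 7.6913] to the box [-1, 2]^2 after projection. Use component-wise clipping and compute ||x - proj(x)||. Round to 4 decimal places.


Project each component onto [-1, 2].
clip(-9.4452) = -1.0, clip(7.6913) = 2.0
Projection = [-1.0, 2.0]
Squared diffs: [71.3214, 32.3909]
Distance = sqrt(103.7123) = 10.1839


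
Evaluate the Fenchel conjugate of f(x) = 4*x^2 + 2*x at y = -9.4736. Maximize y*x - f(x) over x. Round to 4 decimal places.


f*(y) = sup_x {y*x - a*x^2 - b*x} = sup_x {(y-b)*x - a*x^2}
FOC: (y - b) - 2a*x = 0 => x* = (y - b)/(2a)
x* = (-9.4736 - 2)/(2*4) = -1.4342
f*(-9.4736) = (y-b)^2/(4a) = (-9.4736 - 2)^2/(4*4)
= 131.6435/16 = 8.2277
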